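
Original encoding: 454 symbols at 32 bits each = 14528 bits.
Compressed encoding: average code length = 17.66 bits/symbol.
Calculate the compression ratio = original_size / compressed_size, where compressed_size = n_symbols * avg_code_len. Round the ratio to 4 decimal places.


original_size = n_symbols * orig_bits = 454 * 32 = 14528 bits
compressed_size = n_symbols * avg_code_len = 454 * 17.66 = 8017.64 bits
ratio = original_size / compressed_size = 14528 / 8017.64 = 1.812

Compression ratio = 1.812


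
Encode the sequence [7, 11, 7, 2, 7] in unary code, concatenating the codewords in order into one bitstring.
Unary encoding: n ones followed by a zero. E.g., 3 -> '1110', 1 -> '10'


Encode each number as n ones followed by a terminating 0:
  7 -> 11111110 (8 bits)
  11 -> 111111111110 (12 bits)
  7 -> 11111110 (8 bits)
  2 -> 110 (3 bits)
  7 -> 11111110 (8 bits)
Total length = 8 + 12 + 8 + 3 + 8 = 39 bits.

Unary([7, 11, 7, 2, 7]) = 111111101111111111101111111011011111110 (39 bits)


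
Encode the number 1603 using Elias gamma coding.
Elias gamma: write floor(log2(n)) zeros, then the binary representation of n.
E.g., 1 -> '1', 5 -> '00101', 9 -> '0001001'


num_bits = floor(log2(1603)) + 1 = 11
leading_zeros = num_bits - 1 = 10
binary(1603) = 11001000011

Elias gamma(1603) = '0000000000' + '11001000011' = 000000000011001000011 (21 bits)


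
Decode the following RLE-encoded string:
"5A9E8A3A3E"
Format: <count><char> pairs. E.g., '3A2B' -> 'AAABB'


Expanding each <count><char> pair:
  5A -> 'AAAAA'
  9E -> 'EEEEEEEEE'
  8A -> 'AAAAAAAA'
  3A -> 'AAA'
  3E -> 'EEE'

Decoded = AAAAAEEEEEEEEEAAAAAAAAAAAEEE


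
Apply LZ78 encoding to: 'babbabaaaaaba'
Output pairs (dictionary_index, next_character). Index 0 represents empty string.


LZ78 encoding steps:
Dictionary: {0: ''}
Step 1: w='' (idx 0), next='b' -> output (0, 'b'), add 'b' as idx 1
Step 2: w='' (idx 0), next='a' -> output (0, 'a'), add 'a' as idx 2
Step 3: w='b' (idx 1), next='b' -> output (1, 'b'), add 'bb' as idx 3
Step 4: w='a' (idx 2), next='b' -> output (2, 'b'), add 'ab' as idx 4
Step 5: w='a' (idx 2), next='a' -> output (2, 'a'), add 'aa' as idx 5
Step 6: w='aa' (idx 5), next='a' -> output (5, 'a'), add 'aaa' as idx 6
Step 7: w='b' (idx 1), next='a' -> output (1, 'a'), add 'ba' as idx 7


Encoded: [(0, 'b'), (0, 'a'), (1, 'b'), (2, 'b'), (2, 'a'), (5, 'a'), (1, 'a')]


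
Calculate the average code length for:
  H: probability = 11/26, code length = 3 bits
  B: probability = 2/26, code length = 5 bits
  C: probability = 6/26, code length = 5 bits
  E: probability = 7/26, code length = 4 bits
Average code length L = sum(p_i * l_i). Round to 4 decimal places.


Weighted contributions p_i * l_i:
  H: (11/26) * 3 = 33/26
  B: (2/26) * 5 = 10/26
  C: (6/26) * 5 = 30/26
  E: (7/26) * 4 = 28/26
Sum = (33 + 10 + 30 + 28)/26 = 101/26

L = 101/26 = 3.8846 bits/symbol


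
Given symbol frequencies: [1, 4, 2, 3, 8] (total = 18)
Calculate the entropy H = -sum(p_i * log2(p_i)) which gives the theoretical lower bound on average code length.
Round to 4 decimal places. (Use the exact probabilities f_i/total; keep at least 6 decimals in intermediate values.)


Per-symbol terms -p_i * log2(p_i) with p_i = f_i/18:
  p = 1/18 = 0.055556: log2(p) = -4.169925, -p*log2(p) = 0.231663
  p = 4/18 = 0.222222: log2(p) = -2.169925, -p*log2(p) = 0.482206
  p = 2/18 = 0.111111: log2(p) = -3.169925, -p*log2(p) = 0.352214
  p = 3/18 = 0.166667: log2(p) = -2.584963, -p*log2(p) = 0.430827
  p = 8/18 = 0.444444: log2(p) = -1.169925, -p*log2(p) = 0.519967
H = 0.231663 + 0.482206 + 0.352214 + 0.430827 + 0.519967 = 2.016877

H = 2.0169 bits/symbol


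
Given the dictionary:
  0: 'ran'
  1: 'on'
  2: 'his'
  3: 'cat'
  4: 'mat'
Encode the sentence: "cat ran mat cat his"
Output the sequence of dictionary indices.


Look up each word in the dictionary:
  'cat' -> 3
  'ran' -> 0
  'mat' -> 4
  'cat' -> 3
  'his' -> 2

Encoded: [3, 0, 4, 3, 2]


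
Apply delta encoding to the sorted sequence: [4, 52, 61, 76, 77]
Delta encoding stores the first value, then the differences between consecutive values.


First value: 4
Deltas:
  52 - 4 = 48
  61 - 52 = 9
  76 - 61 = 15
  77 - 76 = 1


Delta encoded: [4, 48, 9, 15, 1]


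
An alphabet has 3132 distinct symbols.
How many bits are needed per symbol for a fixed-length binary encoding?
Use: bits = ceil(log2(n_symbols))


log2(3132) = 11.6129
Bracket: 2^11 = 2048 < 3132 <= 2^12 = 4096
So ceil(log2(3132)) = 12

bits = ceil(log2(3132)) = ceil(11.6129) = 12 bits


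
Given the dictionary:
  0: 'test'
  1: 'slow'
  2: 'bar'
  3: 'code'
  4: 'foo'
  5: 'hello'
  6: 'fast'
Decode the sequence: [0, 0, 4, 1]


Look up each index in the dictionary:
  0 -> 'test'
  0 -> 'test'
  4 -> 'foo'
  1 -> 'slow'

Decoded: "test test foo slow"


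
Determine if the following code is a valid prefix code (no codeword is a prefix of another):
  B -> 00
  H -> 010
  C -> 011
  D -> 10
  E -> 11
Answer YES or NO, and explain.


Checking each pair (does one codeword prefix another?):
  B='00' vs H='010': no prefix
  B='00' vs C='011': no prefix
  B='00' vs D='10': no prefix
  B='00' vs E='11': no prefix
  H='010' vs B='00': no prefix
  H='010' vs C='011': no prefix
  H='010' vs D='10': no prefix
  H='010' vs E='11': no prefix
  C='011' vs B='00': no prefix
  C='011' vs H='010': no prefix
  C='011' vs D='10': no prefix
  C='011' vs E='11': no prefix
  D='10' vs B='00': no prefix
  D='10' vs H='010': no prefix
  D='10' vs C='011': no prefix
  D='10' vs E='11': no prefix
  E='11' vs B='00': no prefix
  E='11' vs H='010': no prefix
  E='11' vs C='011': no prefix
  E='11' vs D='10': no prefix
No violation found over all pairs.

YES -- this is a valid prefix code. No codeword is a prefix of any other codeword.


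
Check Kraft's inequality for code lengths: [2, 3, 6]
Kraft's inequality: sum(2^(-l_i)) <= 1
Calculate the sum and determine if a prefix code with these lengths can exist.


Sum = 2^(-2) + 2^(-3) + 2^(-6)
    = 0.25 + 0.125 + 0.015625
    = 25/64 = 0.390625
Since 0.390625 <= 1, Kraft's inequality IS satisfied.
A prefix code with these lengths CAN exist.

Kraft sum = 0.390625. Satisfied.


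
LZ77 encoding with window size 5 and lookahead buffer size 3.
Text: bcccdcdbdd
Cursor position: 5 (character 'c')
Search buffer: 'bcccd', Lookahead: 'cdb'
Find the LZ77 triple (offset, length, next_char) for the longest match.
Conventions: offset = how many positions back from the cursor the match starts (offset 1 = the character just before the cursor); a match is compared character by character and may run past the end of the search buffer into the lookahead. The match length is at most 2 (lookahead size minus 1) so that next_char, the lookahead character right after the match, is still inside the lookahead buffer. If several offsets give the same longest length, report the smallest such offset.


Try each offset into the search buffer:
  offset=1 (pos 4, char 'd'): match length 0
  offset=2 (pos 3, char 'c'): match length 2
  offset=3 (pos 2, char 'c'): match length 1
  offset=4 (pos 1, char 'c'): match length 1
  offset=5 (pos 0, char 'b'): match length 0
Longest match has length 2 at offset 2.
next_char = character at position 5 + 2 = 7 -> 'b'

Best match: offset=2, length=2 (matching 'cd' starting at position 3)
LZ77 triple: (2, 2, 'b')


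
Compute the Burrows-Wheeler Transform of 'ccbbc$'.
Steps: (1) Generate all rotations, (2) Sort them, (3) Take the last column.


Rotations (sorted):
  0: $ccbbc -> last char: c
  1: bbc$cc -> last char: c
  2: bc$ccb -> last char: b
  3: c$ccbb -> last char: b
  4: cbbc$c -> last char: c
  5: ccbbc$ -> last char: $


BWT = ccbbc$


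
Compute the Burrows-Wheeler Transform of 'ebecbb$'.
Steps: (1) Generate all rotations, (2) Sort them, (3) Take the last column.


Rotations (sorted):
  0: $ebecbb -> last char: b
  1: b$ebecb -> last char: b
  2: bb$ebec -> last char: c
  3: becbb$e -> last char: e
  4: cbb$ebe -> last char: e
  5: ebecbb$ -> last char: $
  6: ecbb$eb -> last char: b


BWT = bbcee$b


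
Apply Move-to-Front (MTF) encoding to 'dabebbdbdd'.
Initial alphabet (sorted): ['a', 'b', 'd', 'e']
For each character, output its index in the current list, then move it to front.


MTF encoding:
'd': index 2 in ['a', 'b', 'd', 'e'] -> ['d', 'a', 'b', 'e']
'a': index 1 in ['d', 'a', 'b', 'e'] -> ['a', 'd', 'b', 'e']
'b': index 2 in ['a', 'd', 'b', 'e'] -> ['b', 'a', 'd', 'e']
'e': index 3 in ['b', 'a', 'd', 'e'] -> ['e', 'b', 'a', 'd']
'b': index 1 in ['e', 'b', 'a', 'd'] -> ['b', 'e', 'a', 'd']
'b': index 0 in ['b', 'e', 'a', 'd'] -> ['b', 'e', 'a', 'd']
'd': index 3 in ['b', 'e', 'a', 'd'] -> ['d', 'b', 'e', 'a']
'b': index 1 in ['d', 'b', 'e', 'a'] -> ['b', 'd', 'e', 'a']
'd': index 1 in ['b', 'd', 'e', 'a'] -> ['d', 'b', 'e', 'a']
'd': index 0 in ['d', 'b', 'e', 'a'] -> ['d', 'b', 'e', 'a']


Output: [2, 1, 2, 3, 1, 0, 3, 1, 1, 0]


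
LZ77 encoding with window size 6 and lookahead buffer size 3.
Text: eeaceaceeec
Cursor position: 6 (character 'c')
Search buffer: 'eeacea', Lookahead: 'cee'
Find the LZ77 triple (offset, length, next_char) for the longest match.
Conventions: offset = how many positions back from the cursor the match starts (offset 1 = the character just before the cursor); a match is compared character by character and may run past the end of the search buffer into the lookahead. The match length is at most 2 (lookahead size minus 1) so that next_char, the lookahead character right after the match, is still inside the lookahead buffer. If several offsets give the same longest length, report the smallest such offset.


Try each offset into the search buffer:
  offset=1 (pos 5, char 'a'): match length 0
  offset=2 (pos 4, char 'e'): match length 0
  offset=3 (pos 3, char 'c'): match length 2
  offset=4 (pos 2, char 'a'): match length 0
  offset=5 (pos 1, char 'e'): match length 0
  offset=6 (pos 0, char 'e'): match length 0
Longest match has length 2 at offset 3.
next_char = character at position 6 + 2 = 8 -> 'e'

Best match: offset=3, length=2 (matching 'ce' starting at position 3)
LZ77 triple: (3, 2, 'e')


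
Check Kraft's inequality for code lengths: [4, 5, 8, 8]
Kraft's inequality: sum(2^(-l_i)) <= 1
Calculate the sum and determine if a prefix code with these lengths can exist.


Sum = 2^(-4) + 2^(-5) + 2^(-8) + 2^(-8)
    = 0.0625 + 0.03125 + 0.00390625 + 0.00390625
    = 26/256 = 0.1015625
Since 0.1015625 <= 1, Kraft's inequality IS satisfied.
A prefix code with these lengths CAN exist.

Kraft sum = 0.1015625. Satisfied.


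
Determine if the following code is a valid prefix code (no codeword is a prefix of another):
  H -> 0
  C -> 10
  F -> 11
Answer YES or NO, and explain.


Checking each pair (does one codeword prefix another?):
  H='0' vs C='10': no prefix
  H='0' vs F='11': no prefix
  C='10' vs H='0': no prefix
  C='10' vs F='11': no prefix
  F='11' vs H='0': no prefix
  F='11' vs C='10': no prefix
No violation found over all pairs.

YES -- this is a valid prefix code. No codeword is a prefix of any other codeword.


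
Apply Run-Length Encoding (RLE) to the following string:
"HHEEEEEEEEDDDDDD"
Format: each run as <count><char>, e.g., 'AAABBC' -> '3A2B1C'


Scanning runs left to right:
  i=0: run of 'H' x 2 -> '2H'
  i=2: run of 'E' x 8 -> '8E'
  i=10: run of 'D' x 6 -> '6D'

RLE = 2H8E6D


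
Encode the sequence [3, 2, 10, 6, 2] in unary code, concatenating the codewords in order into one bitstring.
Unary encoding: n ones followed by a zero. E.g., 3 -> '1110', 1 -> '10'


Encode each number as n ones followed by a terminating 0:
  3 -> 1110 (4 bits)
  2 -> 110 (3 bits)
  10 -> 11111111110 (11 bits)
  6 -> 1111110 (7 bits)
  2 -> 110 (3 bits)
Total length = 4 + 3 + 11 + 7 + 3 = 28 bits.

Unary([3, 2, 10, 6, 2]) = 1110110111111111101111110110 (28 bits)


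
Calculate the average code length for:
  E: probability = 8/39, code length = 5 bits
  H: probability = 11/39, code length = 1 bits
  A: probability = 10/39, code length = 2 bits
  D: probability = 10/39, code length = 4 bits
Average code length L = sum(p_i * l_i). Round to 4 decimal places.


Weighted contributions p_i * l_i:
  E: (8/39) * 5 = 40/39
  H: (11/39) * 1 = 11/39
  A: (10/39) * 2 = 20/39
  D: (10/39) * 4 = 40/39
Sum = (40 + 11 + 20 + 40)/39 = 111/39

L = 111/39 = 2.8462 bits/symbol


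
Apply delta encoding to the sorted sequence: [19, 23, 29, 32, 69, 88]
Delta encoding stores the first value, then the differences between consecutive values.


First value: 19
Deltas:
  23 - 19 = 4
  29 - 23 = 6
  32 - 29 = 3
  69 - 32 = 37
  88 - 69 = 19


Delta encoded: [19, 4, 6, 3, 37, 19]


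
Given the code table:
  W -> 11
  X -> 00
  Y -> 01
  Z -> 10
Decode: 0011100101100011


Decoding:
00 -> X
11 -> W
10 -> Z
01 -> Y
01 -> Y
10 -> Z
00 -> X
11 -> W


Result: XWZYYZXW


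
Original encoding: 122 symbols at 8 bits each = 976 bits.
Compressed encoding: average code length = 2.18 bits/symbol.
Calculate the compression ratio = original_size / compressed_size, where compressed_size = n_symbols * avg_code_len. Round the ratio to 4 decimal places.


original_size = n_symbols * orig_bits = 122 * 8 = 976 bits
compressed_size = n_symbols * avg_code_len = 122 * 2.18 = 265.96 bits
ratio = original_size / compressed_size = 976 / 265.96 = 3.6697

Compression ratio = 3.6697


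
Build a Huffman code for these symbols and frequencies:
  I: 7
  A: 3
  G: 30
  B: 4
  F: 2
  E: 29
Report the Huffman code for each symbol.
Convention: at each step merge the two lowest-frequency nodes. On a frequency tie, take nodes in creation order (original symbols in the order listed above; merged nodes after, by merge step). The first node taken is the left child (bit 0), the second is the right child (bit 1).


Huffman tree construction:
Step 1: Merge F(2) + A(3) = 5
Step 2: Merge B(4) + (F+A)(5) = 9
Step 3: Merge I(7) + (B+(F+A))(9) = 16
Step 4: Merge (I+(B+(F+A)))(16) + E(29) = 45
Step 5: Merge G(30) + ((I+(B+(F+A)))+E)(45) = 75
Read each symbol's code off the tree from the root (left child = 0, right child = 1).

Codes:
  I: 100 (length 3)
  A: 10111 (length 5)
  G: 0 (length 1)
  B: 1010 (length 4)
  F: 10110 (length 5)
  E: 11 (length 2)
Average code length: 150/75 = 2.0000 bits/symbol


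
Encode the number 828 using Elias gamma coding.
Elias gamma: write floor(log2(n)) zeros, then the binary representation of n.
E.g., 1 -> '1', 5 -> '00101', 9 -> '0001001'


num_bits = floor(log2(828)) + 1 = 10
leading_zeros = num_bits - 1 = 9
binary(828) = 1100111100

Elias gamma(828) = '000000000' + '1100111100' = 0000000001100111100 (19 bits)


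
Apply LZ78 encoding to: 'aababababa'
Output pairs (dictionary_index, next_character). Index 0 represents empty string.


LZ78 encoding steps:
Dictionary: {0: ''}
Step 1: w='' (idx 0), next='a' -> output (0, 'a'), add 'a' as idx 1
Step 2: w='a' (idx 1), next='b' -> output (1, 'b'), add 'ab' as idx 2
Step 3: w='ab' (idx 2), next='a' -> output (2, 'a'), add 'aba' as idx 3
Step 4: w='' (idx 0), next='b' -> output (0, 'b'), add 'b' as idx 4
Step 5: w='aba' (idx 3), end of input -> output (3, '')


Encoded: [(0, 'a'), (1, 'b'), (2, 'a'), (0, 'b'), (3, '')]


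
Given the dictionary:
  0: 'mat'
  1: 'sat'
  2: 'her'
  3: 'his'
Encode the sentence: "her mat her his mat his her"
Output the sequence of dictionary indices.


Look up each word in the dictionary:
  'her' -> 2
  'mat' -> 0
  'her' -> 2
  'his' -> 3
  'mat' -> 0
  'his' -> 3
  'her' -> 2

Encoded: [2, 0, 2, 3, 0, 3, 2]


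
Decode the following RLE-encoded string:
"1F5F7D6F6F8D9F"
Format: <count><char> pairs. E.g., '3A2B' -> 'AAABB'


Expanding each <count><char> pair:
  1F -> 'F'
  5F -> 'FFFFF'
  7D -> 'DDDDDDD'
  6F -> 'FFFFFF'
  6F -> 'FFFFFF'
  8D -> 'DDDDDDDD'
  9F -> 'FFFFFFFFF'

Decoded = FFFFFFDDDDDDDFFFFFFFFFFFFDDDDDDDDFFFFFFFFF


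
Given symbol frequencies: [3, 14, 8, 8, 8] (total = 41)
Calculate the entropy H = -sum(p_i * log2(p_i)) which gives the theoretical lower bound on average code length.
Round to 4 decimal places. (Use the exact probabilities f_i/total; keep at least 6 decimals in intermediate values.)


Per-symbol terms -p_i * log2(p_i) with p_i = f_i/41:
  p = 3/41 = 0.073171: log2(p) = -3.772590, -p*log2(p) = 0.276043
  p = 14/41 = 0.341463: log2(p) = -1.550197, -p*log2(p) = 0.529336
  p = 8/41 = 0.195122: log2(p) = -2.357552, -p*log2(p) = 0.460010
  p = 8/41 = 0.195122: log2(p) = -2.357552, -p*log2(p) = 0.460010
  p = 8/41 = 0.195122: log2(p) = -2.357552, -p*log2(p) = 0.460010
H = 0.276043 + 0.529336 + 0.460010 + 0.460010 + 0.460010 = 2.185409

H = 2.1854 bits/symbol


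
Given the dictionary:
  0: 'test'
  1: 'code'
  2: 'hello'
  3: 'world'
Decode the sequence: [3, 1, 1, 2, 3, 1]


Look up each index in the dictionary:
  3 -> 'world'
  1 -> 'code'
  1 -> 'code'
  2 -> 'hello'
  3 -> 'world'
  1 -> 'code'

Decoded: "world code code hello world code"


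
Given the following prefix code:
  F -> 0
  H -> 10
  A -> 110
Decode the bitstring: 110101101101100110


Decoding step by step:
Bits 110 -> A
Bits 10 -> H
Bits 110 -> A
Bits 110 -> A
Bits 110 -> A
Bits 0 -> F
Bits 110 -> A


Decoded message: AHAAAFA


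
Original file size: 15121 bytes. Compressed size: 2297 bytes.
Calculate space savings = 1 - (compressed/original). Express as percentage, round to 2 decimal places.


ratio = compressed/original = 2297/15121 = 0.151908
savings = 1 - ratio = 1 - 0.151908 = 0.848092
as a percentage: 0.848092 * 100 = 84.81%

Space savings = 1 - 2297/15121 = 84.81%


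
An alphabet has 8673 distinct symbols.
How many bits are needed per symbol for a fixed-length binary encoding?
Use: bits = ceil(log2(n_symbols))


log2(8673) = 13.0823
Bracket: 2^13 = 8192 < 8673 <= 2^14 = 16384
So ceil(log2(8673)) = 14

bits = ceil(log2(8673)) = ceil(13.0823) = 14 bits


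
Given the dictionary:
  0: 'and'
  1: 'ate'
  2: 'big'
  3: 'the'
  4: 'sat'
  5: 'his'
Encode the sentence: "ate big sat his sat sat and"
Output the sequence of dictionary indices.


Look up each word in the dictionary:
  'ate' -> 1
  'big' -> 2
  'sat' -> 4
  'his' -> 5
  'sat' -> 4
  'sat' -> 4
  'and' -> 0

Encoded: [1, 2, 4, 5, 4, 4, 0]


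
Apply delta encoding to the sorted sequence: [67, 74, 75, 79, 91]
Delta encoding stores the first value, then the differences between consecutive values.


First value: 67
Deltas:
  74 - 67 = 7
  75 - 74 = 1
  79 - 75 = 4
  91 - 79 = 12


Delta encoded: [67, 7, 1, 4, 12]


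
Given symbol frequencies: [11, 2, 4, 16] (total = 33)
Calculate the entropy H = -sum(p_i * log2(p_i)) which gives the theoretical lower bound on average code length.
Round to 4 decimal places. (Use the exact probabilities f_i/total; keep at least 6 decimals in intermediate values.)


Per-symbol terms -p_i * log2(p_i) with p_i = f_i/33:
  p = 11/33 = 0.333333: log2(p) = -1.584963, -p*log2(p) = 0.528321
  p = 2/33 = 0.060606: log2(p) = -4.044394, -p*log2(p) = 0.245115
  p = 4/33 = 0.121212: log2(p) = -3.044394, -p*log2(p) = 0.369017
  p = 16/33 = 0.484848: log2(p) = -1.044394, -p*log2(p) = 0.506373
H = 0.528321 + 0.245115 + 0.369017 + 0.506373 = 1.648826

H = 1.6488 bits/symbol


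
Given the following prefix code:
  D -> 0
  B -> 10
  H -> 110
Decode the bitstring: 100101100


Decoding step by step:
Bits 10 -> B
Bits 0 -> D
Bits 10 -> B
Bits 110 -> H
Bits 0 -> D


Decoded message: BDBHD


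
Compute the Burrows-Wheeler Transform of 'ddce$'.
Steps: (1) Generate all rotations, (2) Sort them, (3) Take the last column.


Rotations (sorted):
  0: $ddce -> last char: e
  1: ce$dd -> last char: d
  2: dce$d -> last char: d
  3: ddce$ -> last char: $
  4: e$ddc -> last char: c


BWT = edd$c


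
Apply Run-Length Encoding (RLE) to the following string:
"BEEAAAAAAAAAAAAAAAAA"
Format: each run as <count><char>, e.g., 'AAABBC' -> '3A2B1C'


Scanning runs left to right:
  i=0: run of 'B' x 1 -> '1B'
  i=1: run of 'E' x 2 -> '2E'
  i=3: run of 'A' x 17 -> '17A'

RLE = 1B2E17A


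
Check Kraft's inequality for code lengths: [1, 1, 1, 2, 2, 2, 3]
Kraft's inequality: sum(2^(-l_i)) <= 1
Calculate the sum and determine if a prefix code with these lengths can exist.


Sum = 2^(-1) + 2^(-1) + 2^(-1) + 2^(-2) + 2^(-2) + 2^(-2) + 2^(-3)
    = 0.5 + 0.5 + 0.5 + 0.25 + 0.25 + 0.25 + 0.125
    = 19/8 = 2.375
Since 2.375 > 1, Kraft's inequality is NOT satisfied.
A prefix code with these lengths CANNOT exist.

Kraft sum = 2.375. Not satisfied.


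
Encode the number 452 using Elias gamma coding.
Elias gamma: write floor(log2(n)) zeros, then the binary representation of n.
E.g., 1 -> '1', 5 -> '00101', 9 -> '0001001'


num_bits = floor(log2(452)) + 1 = 9
leading_zeros = num_bits - 1 = 8
binary(452) = 111000100

Elias gamma(452) = '00000000' + '111000100' = 00000000111000100 (17 bits)


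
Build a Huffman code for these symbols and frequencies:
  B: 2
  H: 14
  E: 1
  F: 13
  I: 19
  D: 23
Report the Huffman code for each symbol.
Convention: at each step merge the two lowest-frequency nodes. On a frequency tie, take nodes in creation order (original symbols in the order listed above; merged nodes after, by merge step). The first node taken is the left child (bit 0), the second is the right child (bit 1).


Huffman tree construction:
Step 1: Merge E(1) + B(2) = 3
Step 2: Merge (E+B)(3) + F(13) = 16
Step 3: Merge H(14) + ((E+B)+F)(16) = 30
Step 4: Merge I(19) + D(23) = 42
Step 5: Merge (H+((E+B)+F))(30) + (I+D)(42) = 72
Read each symbol's code off the tree from the root (left child = 0, right child = 1).

Codes:
  B: 0101 (length 4)
  H: 00 (length 2)
  E: 0100 (length 4)
  F: 011 (length 3)
  I: 10 (length 2)
  D: 11 (length 2)
Average code length: 163/72 = 2.2639 bits/symbol


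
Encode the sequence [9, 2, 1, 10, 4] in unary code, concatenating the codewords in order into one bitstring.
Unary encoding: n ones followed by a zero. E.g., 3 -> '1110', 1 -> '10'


Encode each number as n ones followed by a terminating 0:
  9 -> 1111111110 (10 bits)
  2 -> 110 (3 bits)
  1 -> 10 (2 bits)
  10 -> 11111111110 (11 bits)
  4 -> 11110 (5 bits)
Total length = 10 + 3 + 2 + 11 + 5 = 31 bits.

Unary([9, 2, 1, 10, 4]) = 1111111110110101111111111011110 (31 bits)


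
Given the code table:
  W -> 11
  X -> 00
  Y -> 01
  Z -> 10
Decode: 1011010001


Decoding:
10 -> Z
11 -> W
01 -> Y
00 -> X
01 -> Y


Result: ZWYXY


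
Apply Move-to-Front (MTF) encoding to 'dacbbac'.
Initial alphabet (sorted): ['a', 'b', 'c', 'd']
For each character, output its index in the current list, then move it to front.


MTF encoding:
'd': index 3 in ['a', 'b', 'c', 'd'] -> ['d', 'a', 'b', 'c']
'a': index 1 in ['d', 'a', 'b', 'c'] -> ['a', 'd', 'b', 'c']
'c': index 3 in ['a', 'd', 'b', 'c'] -> ['c', 'a', 'd', 'b']
'b': index 3 in ['c', 'a', 'd', 'b'] -> ['b', 'c', 'a', 'd']
'b': index 0 in ['b', 'c', 'a', 'd'] -> ['b', 'c', 'a', 'd']
'a': index 2 in ['b', 'c', 'a', 'd'] -> ['a', 'b', 'c', 'd']
'c': index 2 in ['a', 'b', 'c', 'd'] -> ['c', 'a', 'b', 'd']


Output: [3, 1, 3, 3, 0, 2, 2]


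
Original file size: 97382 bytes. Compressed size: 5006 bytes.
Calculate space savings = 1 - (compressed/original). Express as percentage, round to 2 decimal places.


ratio = compressed/original = 5006/97382 = 0.051406
savings = 1 - ratio = 1 - 0.051406 = 0.948594
as a percentage: 0.948594 * 100 = 94.86%

Space savings = 1 - 5006/97382 = 94.86%


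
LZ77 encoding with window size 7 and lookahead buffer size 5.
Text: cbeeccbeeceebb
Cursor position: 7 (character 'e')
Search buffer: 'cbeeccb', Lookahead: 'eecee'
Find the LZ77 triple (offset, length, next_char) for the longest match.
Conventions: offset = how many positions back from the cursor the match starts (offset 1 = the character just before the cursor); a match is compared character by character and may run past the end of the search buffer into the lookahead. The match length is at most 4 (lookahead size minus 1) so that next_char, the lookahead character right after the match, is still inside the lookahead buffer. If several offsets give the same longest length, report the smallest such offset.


Try each offset into the search buffer:
  offset=1 (pos 6, char 'b'): match length 0
  offset=2 (pos 5, char 'c'): match length 0
  offset=3 (pos 4, char 'c'): match length 0
  offset=4 (pos 3, char 'e'): match length 1
  offset=5 (pos 2, char 'e'): match length 3
  offset=6 (pos 1, char 'b'): match length 0
  offset=7 (pos 0, char 'c'): match length 0
Longest match has length 3 at offset 5.
next_char = character at position 7 + 3 = 10 -> 'e'

Best match: offset=5, length=3 (matching 'eec' starting at position 2)
LZ77 triple: (5, 3, 'e')


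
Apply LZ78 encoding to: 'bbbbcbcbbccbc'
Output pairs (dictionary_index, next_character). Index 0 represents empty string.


LZ78 encoding steps:
Dictionary: {0: ''}
Step 1: w='' (idx 0), next='b' -> output (0, 'b'), add 'b' as idx 1
Step 2: w='b' (idx 1), next='b' -> output (1, 'b'), add 'bb' as idx 2
Step 3: w='b' (idx 1), next='c' -> output (1, 'c'), add 'bc' as idx 3
Step 4: w='bc' (idx 3), next='b' -> output (3, 'b'), add 'bcb' as idx 4
Step 5: w='bc' (idx 3), next='c' -> output (3, 'c'), add 'bcc' as idx 5
Step 6: w='bc' (idx 3), end of input -> output (3, '')


Encoded: [(0, 'b'), (1, 'b'), (1, 'c'), (3, 'b'), (3, 'c'), (3, '')]


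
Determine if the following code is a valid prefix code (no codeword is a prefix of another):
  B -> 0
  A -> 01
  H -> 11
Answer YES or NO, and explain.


Checking each pair (does one codeword prefix another?):
  B='0' vs A='01': prefix -- VIOLATION

NO -- this is NOT a valid prefix code. B (0) is a prefix of A (01).


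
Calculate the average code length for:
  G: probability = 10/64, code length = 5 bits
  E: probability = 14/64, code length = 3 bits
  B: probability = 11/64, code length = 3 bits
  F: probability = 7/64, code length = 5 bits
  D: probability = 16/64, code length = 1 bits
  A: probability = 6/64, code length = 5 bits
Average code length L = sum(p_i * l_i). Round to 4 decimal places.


Weighted contributions p_i * l_i:
  G: (10/64) * 5 = 50/64
  E: (14/64) * 3 = 42/64
  B: (11/64) * 3 = 33/64
  F: (7/64) * 5 = 35/64
  D: (16/64) * 1 = 16/64
  A: (6/64) * 5 = 30/64
Sum = (50 + 42 + 33 + 35 + 16 + 30)/64 = 206/64

L = 206/64 = 3.2188 bits/symbol


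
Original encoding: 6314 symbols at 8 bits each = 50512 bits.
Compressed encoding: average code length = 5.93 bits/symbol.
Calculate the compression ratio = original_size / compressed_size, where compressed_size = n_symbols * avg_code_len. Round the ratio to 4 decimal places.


original_size = n_symbols * orig_bits = 6314 * 8 = 50512 bits
compressed_size = n_symbols * avg_code_len = 6314 * 5.93 = 37442.02 bits
ratio = original_size / compressed_size = 50512 / 37442.02 = 1.3491

Compression ratio = 1.3491


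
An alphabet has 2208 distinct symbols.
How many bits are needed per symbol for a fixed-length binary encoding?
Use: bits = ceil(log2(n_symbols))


log2(2208) = 11.1085
Bracket: 2^11 = 2048 < 2208 <= 2^12 = 4096
So ceil(log2(2208)) = 12

bits = ceil(log2(2208)) = ceil(11.1085) = 12 bits


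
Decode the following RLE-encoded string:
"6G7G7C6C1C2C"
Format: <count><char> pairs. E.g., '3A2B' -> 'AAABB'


Expanding each <count><char> pair:
  6G -> 'GGGGGG'
  7G -> 'GGGGGGG'
  7C -> 'CCCCCCC'
  6C -> 'CCCCCC'
  1C -> 'C'
  2C -> 'CC'

Decoded = GGGGGGGGGGGGGCCCCCCCCCCCCCCCC


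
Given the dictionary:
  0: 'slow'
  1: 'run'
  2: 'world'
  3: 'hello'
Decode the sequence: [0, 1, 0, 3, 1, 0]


Look up each index in the dictionary:
  0 -> 'slow'
  1 -> 'run'
  0 -> 'slow'
  3 -> 'hello'
  1 -> 'run'
  0 -> 'slow'

Decoded: "slow run slow hello run slow"


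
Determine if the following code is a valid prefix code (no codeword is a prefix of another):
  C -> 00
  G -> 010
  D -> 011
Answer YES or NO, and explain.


Checking each pair (does one codeword prefix another?):
  C='00' vs G='010': no prefix
  C='00' vs D='011': no prefix
  G='010' vs C='00': no prefix
  G='010' vs D='011': no prefix
  D='011' vs C='00': no prefix
  D='011' vs G='010': no prefix
No violation found over all pairs.

YES -- this is a valid prefix code. No codeword is a prefix of any other codeword.


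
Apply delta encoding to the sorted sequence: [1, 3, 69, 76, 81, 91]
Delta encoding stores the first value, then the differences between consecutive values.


First value: 1
Deltas:
  3 - 1 = 2
  69 - 3 = 66
  76 - 69 = 7
  81 - 76 = 5
  91 - 81 = 10


Delta encoded: [1, 2, 66, 7, 5, 10]


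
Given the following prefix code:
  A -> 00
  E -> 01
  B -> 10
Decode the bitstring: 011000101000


Decoding step by step:
Bits 01 -> E
Bits 10 -> B
Bits 00 -> A
Bits 10 -> B
Bits 10 -> B
Bits 00 -> A


Decoded message: EBABBA


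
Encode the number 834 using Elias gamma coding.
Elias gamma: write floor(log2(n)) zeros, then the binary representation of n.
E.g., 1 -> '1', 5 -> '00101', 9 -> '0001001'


num_bits = floor(log2(834)) + 1 = 10
leading_zeros = num_bits - 1 = 9
binary(834) = 1101000010

Elias gamma(834) = '000000000' + '1101000010' = 0000000001101000010 (19 bits)


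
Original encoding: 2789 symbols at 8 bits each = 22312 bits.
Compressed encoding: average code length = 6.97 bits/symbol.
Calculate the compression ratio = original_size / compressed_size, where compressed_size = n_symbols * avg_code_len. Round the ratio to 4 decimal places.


original_size = n_symbols * orig_bits = 2789 * 8 = 22312 bits
compressed_size = n_symbols * avg_code_len = 2789 * 6.97 = 19439.33 bits
ratio = original_size / compressed_size = 22312 / 19439.33 = 1.1478

Compression ratio = 1.1478


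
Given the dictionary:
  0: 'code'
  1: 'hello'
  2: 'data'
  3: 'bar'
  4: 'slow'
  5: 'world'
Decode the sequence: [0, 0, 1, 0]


Look up each index in the dictionary:
  0 -> 'code'
  0 -> 'code'
  1 -> 'hello'
  0 -> 'code'

Decoded: "code code hello code"


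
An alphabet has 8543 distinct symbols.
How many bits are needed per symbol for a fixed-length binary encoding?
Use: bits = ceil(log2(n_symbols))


log2(8543) = 13.0605
Bracket: 2^13 = 8192 < 8543 <= 2^14 = 16384
So ceil(log2(8543)) = 14

bits = ceil(log2(8543)) = ceil(13.0605) = 14 bits


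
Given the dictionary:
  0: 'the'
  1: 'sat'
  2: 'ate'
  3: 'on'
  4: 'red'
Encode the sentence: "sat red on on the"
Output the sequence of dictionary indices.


Look up each word in the dictionary:
  'sat' -> 1
  'red' -> 4
  'on' -> 3
  'on' -> 3
  'the' -> 0

Encoded: [1, 4, 3, 3, 0]


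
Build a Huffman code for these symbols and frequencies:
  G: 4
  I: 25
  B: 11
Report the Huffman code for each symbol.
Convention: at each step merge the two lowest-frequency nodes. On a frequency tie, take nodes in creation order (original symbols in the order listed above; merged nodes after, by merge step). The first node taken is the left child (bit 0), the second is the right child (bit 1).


Huffman tree construction:
Step 1: Merge G(4) + B(11) = 15
Step 2: Merge (G+B)(15) + I(25) = 40
Read each symbol's code off the tree from the root (left child = 0, right child = 1).

Codes:
  G: 00 (length 2)
  I: 1 (length 1)
  B: 01 (length 2)
Average code length: 55/40 = 1.3750 bits/symbol


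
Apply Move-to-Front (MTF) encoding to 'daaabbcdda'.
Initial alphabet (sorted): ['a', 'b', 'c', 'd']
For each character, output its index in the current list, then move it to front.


MTF encoding:
'd': index 3 in ['a', 'b', 'c', 'd'] -> ['d', 'a', 'b', 'c']
'a': index 1 in ['d', 'a', 'b', 'c'] -> ['a', 'd', 'b', 'c']
'a': index 0 in ['a', 'd', 'b', 'c'] -> ['a', 'd', 'b', 'c']
'a': index 0 in ['a', 'd', 'b', 'c'] -> ['a', 'd', 'b', 'c']
'b': index 2 in ['a', 'd', 'b', 'c'] -> ['b', 'a', 'd', 'c']
'b': index 0 in ['b', 'a', 'd', 'c'] -> ['b', 'a', 'd', 'c']
'c': index 3 in ['b', 'a', 'd', 'c'] -> ['c', 'b', 'a', 'd']
'd': index 3 in ['c', 'b', 'a', 'd'] -> ['d', 'c', 'b', 'a']
'd': index 0 in ['d', 'c', 'b', 'a'] -> ['d', 'c', 'b', 'a']
'a': index 3 in ['d', 'c', 'b', 'a'] -> ['a', 'd', 'c', 'b']


Output: [3, 1, 0, 0, 2, 0, 3, 3, 0, 3]


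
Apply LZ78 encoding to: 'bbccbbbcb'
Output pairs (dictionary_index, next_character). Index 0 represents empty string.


LZ78 encoding steps:
Dictionary: {0: ''}
Step 1: w='' (idx 0), next='b' -> output (0, 'b'), add 'b' as idx 1
Step 2: w='b' (idx 1), next='c' -> output (1, 'c'), add 'bc' as idx 2
Step 3: w='' (idx 0), next='c' -> output (0, 'c'), add 'c' as idx 3
Step 4: w='b' (idx 1), next='b' -> output (1, 'b'), add 'bb' as idx 4
Step 5: w='bc' (idx 2), next='b' -> output (2, 'b'), add 'bcb' as idx 5


Encoded: [(0, 'b'), (1, 'c'), (0, 'c'), (1, 'b'), (2, 'b')]


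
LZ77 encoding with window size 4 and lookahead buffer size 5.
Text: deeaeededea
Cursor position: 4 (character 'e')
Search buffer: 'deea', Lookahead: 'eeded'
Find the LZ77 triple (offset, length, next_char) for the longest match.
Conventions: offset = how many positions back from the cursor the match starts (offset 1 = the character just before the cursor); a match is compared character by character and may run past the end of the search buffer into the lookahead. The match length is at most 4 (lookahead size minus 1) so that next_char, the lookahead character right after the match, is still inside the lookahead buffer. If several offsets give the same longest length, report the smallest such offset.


Try each offset into the search buffer:
  offset=1 (pos 3, char 'a'): match length 0
  offset=2 (pos 2, char 'e'): match length 1
  offset=3 (pos 1, char 'e'): match length 2
  offset=4 (pos 0, char 'd'): match length 0
Longest match has length 2 at offset 3.
next_char = character at position 4 + 2 = 6 -> 'd'

Best match: offset=3, length=2 (matching 'ee' starting at position 1)
LZ77 triple: (3, 2, 'd')


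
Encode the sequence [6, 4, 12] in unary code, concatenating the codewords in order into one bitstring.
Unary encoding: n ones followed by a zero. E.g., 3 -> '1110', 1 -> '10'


Encode each number as n ones followed by a terminating 0:
  6 -> 1111110 (7 bits)
  4 -> 11110 (5 bits)
  12 -> 1111111111110 (13 bits)
Total length = 7 + 5 + 13 = 25 bits.

Unary([6, 4, 12]) = 1111110111101111111111110 (25 bits)


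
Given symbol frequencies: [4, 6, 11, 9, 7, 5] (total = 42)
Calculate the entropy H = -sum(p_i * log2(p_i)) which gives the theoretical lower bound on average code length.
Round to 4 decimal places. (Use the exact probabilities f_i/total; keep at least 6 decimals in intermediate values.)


Per-symbol terms -p_i * log2(p_i) with p_i = f_i/42:
  p = 4/42 = 0.095238: log2(p) = -3.392317, -p*log2(p) = 0.323078
  p = 6/42 = 0.142857: log2(p) = -2.807355, -p*log2(p) = 0.401051
  p = 11/42 = 0.261905: log2(p) = -1.932886, -p*log2(p) = 0.506232
  p = 9/42 = 0.214286: log2(p) = -2.222392, -p*log2(p) = 0.476227
  p = 7/42 = 0.166667: log2(p) = -2.584963, -p*log2(p) = 0.430827
  p = 5/42 = 0.119048: log2(p) = -3.070389, -p*log2(p) = 0.365523
H = 0.323078 + 0.401051 + 0.506232 + 0.476227 + 0.430827 + 0.365523 = 2.502938

H = 2.5029 bits/symbol


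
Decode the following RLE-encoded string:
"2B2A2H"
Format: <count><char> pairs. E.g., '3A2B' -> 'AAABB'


Expanding each <count><char> pair:
  2B -> 'BB'
  2A -> 'AA'
  2H -> 'HH'

Decoded = BBAAHH


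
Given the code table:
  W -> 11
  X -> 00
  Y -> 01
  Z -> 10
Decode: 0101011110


Decoding:
01 -> Y
01 -> Y
01 -> Y
11 -> W
10 -> Z


Result: YYYWZ


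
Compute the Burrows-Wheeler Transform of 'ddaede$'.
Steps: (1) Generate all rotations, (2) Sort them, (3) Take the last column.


Rotations (sorted):
  0: $ddaede -> last char: e
  1: aede$dd -> last char: d
  2: daede$d -> last char: d
  3: ddaede$ -> last char: $
  4: de$ddae -> last char: e
  5: e$ddaed -> last char: d
  6: ede$dda -> last char: a


BWT = edd$eda


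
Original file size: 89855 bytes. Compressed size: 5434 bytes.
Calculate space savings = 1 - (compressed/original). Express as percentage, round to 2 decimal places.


ratio = compressed/original = 5434/89855 = 0.060475
savings = 1 - ratio = 1 - 0.060475 = 0.939525
as a percentage: 0.939525 * 100 = 93.95%

Space savings = 1 - 5434/89855 = 93.95%


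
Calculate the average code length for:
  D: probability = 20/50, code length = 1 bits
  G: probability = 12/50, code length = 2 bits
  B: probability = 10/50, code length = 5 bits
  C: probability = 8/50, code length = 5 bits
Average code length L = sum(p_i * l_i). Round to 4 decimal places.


Weighted contributions p_i * l_i:
  D: (20/50) * 1 = 20/50
  G: (12/50) * 2 = 24/50
  B: (10/50) * 5 = 50/50
  C: (8/50) * 5 = 40/50
Sum = (20 + 24 + 50 + 40)/50 = 134/50

L = 134/50 = 2.6800 bits/symbol


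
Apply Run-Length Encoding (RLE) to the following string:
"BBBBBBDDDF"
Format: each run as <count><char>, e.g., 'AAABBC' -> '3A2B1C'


Scanning runs left to right:
  i=0: run of 'B' x 6 -> '6B'
  i=6: run of 'D' x 3 -> '3D'
  i=9: run of 'F' x 1 -> '1F'

RLE = 6B3D1F


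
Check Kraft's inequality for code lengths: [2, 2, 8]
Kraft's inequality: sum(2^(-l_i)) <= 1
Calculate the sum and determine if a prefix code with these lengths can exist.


Sum = 2^(-2) + 2^(-2) + 2^(-8)
    = 0.25 + 0.25 + 0.00390625
    = 129/256 = 0.50390625
Since 0.50390625 <= 1, Kraft's inequality IS satisfied.
A prefix code with these lengths CAN exist.

Kraft sum = 0.50390625. Satisfied.


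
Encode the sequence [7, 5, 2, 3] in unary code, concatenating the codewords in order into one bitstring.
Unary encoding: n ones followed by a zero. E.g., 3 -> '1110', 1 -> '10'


Encode each number as n ones followed by a terminating 0:
  7 -> 11111110 (8 bits)
  5 -> 111110 (6 bits)
  2 -> 110 (3 bits)
  3 -> 1110 (4 bits)
Total length = 8 + 6 + 3 + 4 = 21 bits.

Unary([7, 5, 2, 3]) = 111111101111101101110 (21 bits)


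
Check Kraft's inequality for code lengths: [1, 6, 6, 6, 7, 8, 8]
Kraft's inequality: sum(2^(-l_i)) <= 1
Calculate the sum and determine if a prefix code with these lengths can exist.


Sum = 2^(-1) + 2^(-6) + 2^(-6) + 2^(-6) + 2^(-7) + 2^(-8) + 2^(-8)
    = 0.5 + 0.015625 + 0.015625 + 0.015625 + 0.0078125 + 0.00390625 + 0.00390625
    = 144/256 = 0.5625
Since 0.5625 <= 1, Kraft's inequality IS satisfied.
A prefix code with these lengths CAN exist.

Kraft sum = 0.5625. Satisfied.


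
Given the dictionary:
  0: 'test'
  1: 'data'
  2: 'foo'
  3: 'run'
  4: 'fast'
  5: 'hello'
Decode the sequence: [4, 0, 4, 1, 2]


Look up each index in the dictionary:
  4 -> 'fast'
  0 -> 'test'
  4 -> 'fast'
  1 -> 'data'
  2 -> 'foo'

Decoded: "fast test fast data foo"


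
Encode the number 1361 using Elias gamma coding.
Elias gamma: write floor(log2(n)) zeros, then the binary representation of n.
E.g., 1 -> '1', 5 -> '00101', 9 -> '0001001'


num_bits = floor(log2(1361)) + 1 = 11
leading_zeros = num_bits - 1 = 10
binary(1361) = 10101010001

Elias gamma(1361) = '0000000000' + '10101010001' = 000000000010101010001 (21 bits)


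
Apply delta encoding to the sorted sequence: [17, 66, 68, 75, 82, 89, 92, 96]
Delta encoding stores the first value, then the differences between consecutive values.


First value: 17
Deltas:
  66 - 17 = 49
  68 - 66 = 2
  75 - 68 = 7
  82 - 75 = 7
  89 - 82 = 7
  92 - 89 = 3
  96 - 92 = 4


Delta encoded: [17, 49, 2, 7, 7, 7, 3, 4]


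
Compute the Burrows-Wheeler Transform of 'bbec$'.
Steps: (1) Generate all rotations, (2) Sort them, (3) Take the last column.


Rotations (sorted):
  0: $bbec -> last char: c
  1: bbec$ -> last char: $
  2: bec$b -> last char: b
  3: c$bbe -> last char: e
  4: ec$bb -> last char: b


BWT = c$beb


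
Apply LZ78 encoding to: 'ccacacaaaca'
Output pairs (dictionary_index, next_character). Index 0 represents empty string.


LZ78 encoding steps:
Dictionary: {0: ''}
Step 1: w='' (idx 0), next='c' -> output (0, 'c'), add 'c' as idx 1
Step 2: w='c' (idx 1), next='a' -> output (1, 'a'), add 'ca' as idx 2
Step 3: w='ca' (idx 2), next='c' -> output (2, 'c'), add 'cac' as idx 3
Step 4: w='' (idx 0), next='a' -> output (0, 'a'), add 'a' as idx 4
Step 5: w='a' (idx 4), next='a' -> output (4, 'a'), add 'aa' as idx 5
Step 6: w='ca' (idx 2), end of input -> output (2, '')


Encoded: [(0, 'c'), (1, 'a'), (2, 'c'), (0, 'a'), (4, 'a'), (2, '')]


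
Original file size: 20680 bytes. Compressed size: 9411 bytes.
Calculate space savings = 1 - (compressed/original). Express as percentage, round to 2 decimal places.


ratio = compressed/original = 9411/20680 = 0.455077
savings = 1 - ratio = 1 - 0.455077 = 0.544923
as a percentage: 0.544923 * 100 = 54.49%

Space savings = 1 - 9411/20680 = 54.49%
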